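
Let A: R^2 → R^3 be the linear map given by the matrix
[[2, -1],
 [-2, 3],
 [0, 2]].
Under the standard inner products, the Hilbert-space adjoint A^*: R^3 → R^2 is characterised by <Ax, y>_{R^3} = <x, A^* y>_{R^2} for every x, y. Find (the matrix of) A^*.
A^* = A^T =
[[2, -2, 0],
 [-1, 3, 2]]

For real matrices with standard dot products, the defining identity <Ax, y> = <x, A^* y> gives (Ax)^T y = x^T (A^*) y, i.e. x^T A^T y = x^T (A^*) y. Since this holds for all x, y, we must have A^* = A^T. Therefore
A^* =
[[2, -2, 0],
 [-1, 3, 2]].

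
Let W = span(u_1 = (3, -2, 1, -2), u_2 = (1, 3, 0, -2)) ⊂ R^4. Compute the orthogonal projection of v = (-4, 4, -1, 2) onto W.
proj_W(v) = (-965/251, 999/251, -354/251, 514/251)

Set up U = [u_1 | ... | u_2] ∈ R^(4×2). The projector onto W = col(U) is P = U (U^T U)^(-1) U^T.
Compute U^T U =
  [18, 1]
  [1, 14],
and U^T v = (-25, 4).
Solve U^T U · c = U^T v for the coefficients: c = (-354/251, 97/251). The projection is proj_W(v) = U c.
Check: (v - proj_W(v)) · u_1 = 0  (should be 0).
Check: (v - proj_W(v)) · u_2 = 0  (should be 0).
Result: proj_W(v) = (-965/251, 999/251, -354/251, 514/251).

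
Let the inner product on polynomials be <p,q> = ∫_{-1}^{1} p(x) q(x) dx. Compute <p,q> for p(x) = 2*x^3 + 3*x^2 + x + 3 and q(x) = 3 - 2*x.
<p,q> = 316/15

Expand the product: p(x)·q(x) = -4*x^4 + 7*x^2 - 3*x + 9.
∫_{-1}^{1} of each monomial x^k gives [2/(k+1) if k even, 0 if k odd]. Integrating term-by-term (or equivalently evaluating the antiderivative F(x) = -4*x^5/5 + 7*x^3/3 - 3*x^2/2 + 9*x at the endpoints):
  F(1) − F(−1) = 271/30 − (-361/30) = 316/15.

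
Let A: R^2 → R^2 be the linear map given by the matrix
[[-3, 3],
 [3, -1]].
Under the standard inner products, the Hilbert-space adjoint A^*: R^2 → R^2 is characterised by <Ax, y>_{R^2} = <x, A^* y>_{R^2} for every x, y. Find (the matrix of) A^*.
A^* = A^T =
[[-3, 3],
 [3, -1]]

For real matrices with standard dot products, the defining identity <Ax, y> = <x, A^* y> gives (Ax)^T y = x^T (A^*) y, i.e. x^T A^T y = x^T (A^*) y. Since this holds for all x, y, we must have A^* = A^T. Therefore
A^* =
[[-3, 3],
 [3, -1]].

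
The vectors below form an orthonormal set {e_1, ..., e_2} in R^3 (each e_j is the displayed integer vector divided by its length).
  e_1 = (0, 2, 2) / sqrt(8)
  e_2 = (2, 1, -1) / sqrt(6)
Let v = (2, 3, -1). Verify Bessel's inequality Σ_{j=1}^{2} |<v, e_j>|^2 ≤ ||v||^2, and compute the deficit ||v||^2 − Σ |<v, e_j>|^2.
Σ |<v, e_j>|^2 = 38/3; ||v||^2 = 14; deficit = 4/3

Write each e_j = u_j / sqrt(<u_j, u_j>) where u_j is the displayed integer vector. Then <v, e_j> = <v, u_j> / sqrt(<u_j, u_j>), so |<v, e_j>|^2 = <v, u_j>^2 / <u_j, u_j>.
Coefficients: <v, e_1> = 4/sqrt(8), <v, e_2> = 8/sqrt(6).
Square and sum: Σ |<v, e_j>|^2 = 38/3.
Compute ||v||^2 = v·v = 14.
Deficit = 14 − 38/3 = 4/3 ≥ 0, confirming Bessel's inequality. (The deficit equals ||v − Σ <v,e_j> e_j||^2, the squared distance from v to span{e_j}.)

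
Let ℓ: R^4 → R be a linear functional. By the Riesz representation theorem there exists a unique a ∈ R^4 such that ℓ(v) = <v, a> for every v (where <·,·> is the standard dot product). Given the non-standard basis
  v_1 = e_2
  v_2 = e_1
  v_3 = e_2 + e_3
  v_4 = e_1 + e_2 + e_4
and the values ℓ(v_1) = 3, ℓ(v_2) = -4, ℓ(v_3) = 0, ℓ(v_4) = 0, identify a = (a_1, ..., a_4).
a = (-4, 3, -3, 1)

Write a = (a_1, ..., a_4) in the standard basis. For each basis vector v_i, ℓ(v_i) = <v_i, a> is a linear equation in the a_j's. Collect the n equations into a matrix system V a = ℓ, where row i of V is v_i (expressed in the standard basis). Since V is invertible (lower-triangular with 1s on the diagonal, up to permutation), solve by back-substitution:
  V =
[[0, 1, 0, 0],
 [1, 0, 0, 0],
 [0, 1, 1, 0],
 [1, 1, 0, 1]]
  V a = (3, -4, 0, 0)
Solving gives a = (-4, 3, -3, 1).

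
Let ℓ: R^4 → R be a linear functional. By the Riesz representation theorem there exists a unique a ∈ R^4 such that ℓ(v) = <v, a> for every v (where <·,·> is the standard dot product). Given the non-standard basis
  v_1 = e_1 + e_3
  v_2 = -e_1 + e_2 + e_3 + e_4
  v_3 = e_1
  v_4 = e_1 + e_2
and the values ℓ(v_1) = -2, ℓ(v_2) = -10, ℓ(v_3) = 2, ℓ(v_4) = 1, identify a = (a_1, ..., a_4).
a = (2, -1, -4, -3)

Write a = (a_1, ..., a_4) in the standard basis. For each basis vector v_i, ℓ(v_i) = <v_i, a> is a linear equation in the a_j's. Collect the n equations into a matrix system V a = ℓ, where row i of V is v_i (expressed in the standard basis). Since V is invertible (lower-triangular with 1s on the diagonal, up to permutation), solve by back-substitution:
  V =
[[1, 0, 1, 0],
 [-1, 1, 1, 1],
 [1, 0, 0, 0],
 [1, 1, 0, 0]]
  V a = (-2, -10, 2, 1)
Solving gives a = (2, -1, -4, -3).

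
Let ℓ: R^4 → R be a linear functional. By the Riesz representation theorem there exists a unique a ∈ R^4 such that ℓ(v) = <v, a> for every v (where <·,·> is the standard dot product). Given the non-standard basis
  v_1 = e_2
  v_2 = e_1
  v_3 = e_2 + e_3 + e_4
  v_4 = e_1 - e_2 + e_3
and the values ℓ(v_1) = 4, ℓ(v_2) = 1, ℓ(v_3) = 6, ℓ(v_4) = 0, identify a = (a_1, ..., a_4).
a = (1, 4, 3, -1)

Write a = (a_1, ..., a_4) in the standard basis. For each basis vector v_i, ℓ(v_i) = <v_i, a> is a linear equation in the a_j's. Collect the n equations into a matrix system V a = ℓ, where row i of V is v_i (expressed in the standard basis). Since V is invertible (lower-triangular with 1s on the diagonal, up to permutation), solve by back-substitution:
  V =
[[0, 1, 0, 0],
 [1, 0, 0, 0],
 [0, 1, 1, 1],
 [1, -1, 1, 0]]
  V a = (4, 1, 6, 0)
Solving gives a = (1, 4, 3, -1).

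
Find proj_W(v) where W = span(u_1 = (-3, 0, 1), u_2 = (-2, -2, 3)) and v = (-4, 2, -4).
proj_W(v) = (-320/89, 304/89, -248/89)

Set up U = [u_1 | ... | u_2] ∈ R^(3×2). The projector onto W = col(U) is P = U (U^T U)^(-1) U^T.
Compute U^T U =
  [10, 9]
  [9, 17],
and U^T v = (8, -8).
Solve U^T U · c = U^T v for the coefficients: c = (208/89, -152/89). The projection is proj_W(v) = U c.
Check: (v - proj_W(v)) · u_1 = 0  (should be 0).
Check: (v - proj_W(v)) · u_2 = 0  (should be 0).
Result: proj_W(v) = (-320/89, 304/89, -248/89).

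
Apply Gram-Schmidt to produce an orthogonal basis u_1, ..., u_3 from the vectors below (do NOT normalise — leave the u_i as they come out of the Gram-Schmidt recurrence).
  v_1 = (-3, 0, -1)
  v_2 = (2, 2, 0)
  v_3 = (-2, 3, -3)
Orthogonal basis:
  u_1 = (-3, 0, -1)
  u_2 = (1/5, 2, -3/5)
  u_3 = (4/11, -4/11, -12/11)

Apply the Gram-Schmidt recurrence
  u_1 = v_1
  u_i = v_i − Σ_{j<i} ((v_i · u_j) / (u_j · u_j)) · u_j.

Step by step this gives:
  u_1 = (-3, 0, -1)
  u_2 = (1/5, 2, -3/5)
  u_3 = (4/11, -4/11, -12/11)

Orthogonality check:
  u_2 · u_1 = 0 (should be 0)
  u_3 · u_1 = 0 (should be 0)
  u_3 · u_2 = 0 (should be 0)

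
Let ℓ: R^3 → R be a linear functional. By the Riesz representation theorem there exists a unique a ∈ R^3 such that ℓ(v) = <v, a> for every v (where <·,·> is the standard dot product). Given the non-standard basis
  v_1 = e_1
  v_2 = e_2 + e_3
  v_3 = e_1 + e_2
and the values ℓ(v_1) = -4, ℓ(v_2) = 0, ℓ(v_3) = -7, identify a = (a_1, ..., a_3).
a = (-4, -3, 3)

Write a = (a_1, ..., a_3) in the standard basis. For each basis vector v_i, ℓ(v_i) = <v_i, a> is a linear equation in the a_j's. Collect the n equations into a matrix system V a = ℓ, where row i of V is v_i (expressed in the standard basis). Since V is invertible (lower-triangular with 1s on the diagonal, up to permutation), solve by back-substitution:
  V =
[[1, 0, 0],
 [0, 1, 1],
 [1, 1, 0]]
  V a = (-4, 0, -7)
Solving gives a = (-4, -3, 3).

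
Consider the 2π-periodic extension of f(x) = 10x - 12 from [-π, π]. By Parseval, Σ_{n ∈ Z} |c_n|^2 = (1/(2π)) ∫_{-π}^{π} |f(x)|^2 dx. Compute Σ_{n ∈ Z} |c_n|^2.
Σ |c_n|^2 = 100π^2/3 + 144

Expand and integrate term by term over [-π, π]:
  ∫ (10x)^2 dx = 100·(2π^3/3); ∫ 2·10·(-12)·x dx = 0 (odd integrand); ∫ (-12)^2 dx = 144·2π.
So (1/(2π)) ∫_{-π}^{π} (10x - 12)^2 dx = 100π^2/3 + 144 = 100π^2/3 + 144.
Parseval ⇒ Σ |c_n|^2 = 100π^2/3 + 144.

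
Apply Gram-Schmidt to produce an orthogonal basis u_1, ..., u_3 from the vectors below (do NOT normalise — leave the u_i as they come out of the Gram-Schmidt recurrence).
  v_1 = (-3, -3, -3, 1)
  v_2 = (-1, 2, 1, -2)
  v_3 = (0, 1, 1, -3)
Orthogonal basis:
  u_1 = (-3, -3, -3, 1)
  u_2 = (-13/7, 8/7, 1/7, -12/7)
  u_3 = (7/12, -11/12, -1/12, -5/4)

Apply the Gram-Schmidt recurrence
  u_1 = v_1
  u_i = v_i − Σ_{j<i} ((v_i · u_j) / (u_j · u_j)) · u_j.

Step by step this gives:
  u_1 = (-3, -3, -3, 1)
  u_2 = (-13/7, 8/7, 1/7, -12/7)
  u_3 = (7/12, -11/12, -1/12, -5/4)

Orthogonality check:
  u_2 · u_1 = 0 (should be 0)
  u_3 · u_1 = 0 (should be 0)
  u_3 · u_2 = 0 (should be 0)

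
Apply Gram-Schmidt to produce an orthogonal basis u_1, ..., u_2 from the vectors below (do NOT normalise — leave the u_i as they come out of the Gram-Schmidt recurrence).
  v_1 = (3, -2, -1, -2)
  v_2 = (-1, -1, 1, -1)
Orthogonal basis:
  u_1 = (3, -2, -1, -2)
  u_2 = (-1, -1, 1, -1)

Apply the Gram-Schmidt recurrence
  u_1 = v_1
  u_i = v_i − Σ_{j<i} ((v_i · u_j) / (u_j · u_j)) · u_j.

Step by step this gives:
  u_1 = (3, -2, -1, -2)
  u_2 = (-1, -1, 1, -1)

Orthogonality check:
  u_2 · u_1 = 0 (should be 0)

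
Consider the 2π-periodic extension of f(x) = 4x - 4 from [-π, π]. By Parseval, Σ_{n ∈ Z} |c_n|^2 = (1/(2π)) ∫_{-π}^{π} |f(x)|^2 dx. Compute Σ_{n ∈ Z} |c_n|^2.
Σ |c_n|^2 = 16π^2/3 + 16

Expand and integrate term by term over [-π, π]:
  ∫ (4x)^2 dx = 16·(2π^3/3); ∫ 2·4·(-4)·x dx = 0 (odd integrand); ∫ (-4)^2 dx = 16·2π.
So (1/(2π)) ∫_{-π}^{π} (4x - 4)^2 dx = 16π^2/3 + 16 = 16π^2/3 + 16.
Parseval ⇒ Σ |c_n|^2 = 16π^2/3 + 16.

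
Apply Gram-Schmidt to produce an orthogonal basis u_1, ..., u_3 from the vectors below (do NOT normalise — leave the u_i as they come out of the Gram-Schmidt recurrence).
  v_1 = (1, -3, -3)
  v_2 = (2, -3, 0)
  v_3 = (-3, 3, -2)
Orthogonal basis:
  u_1 = (1, -3, -3)
  u_2 = (27/19, -24/19, 33/19)
  u_3 = (-3/14, -1/7, 1/14)

Apply the Gram-Schmidt recurrence
  u_1 = v_1
  u_i = v_i − Σ_{j<i} ((v_i · u_j) / (u_j · u_j)) · u_j.

Step by step this gives:
  u_1 = (1, -3, -3)
  u_2 = (27/19, -24/19, 33/19)
  u_3 = (-3/14, -1/7, 1/14)

Orthogonality check:
  u_2 · u_1 = 0 (should be 0)
  u_3 · u_1 = 0 (should be 0)
  u_3 · u_2 = 0 (should be 0)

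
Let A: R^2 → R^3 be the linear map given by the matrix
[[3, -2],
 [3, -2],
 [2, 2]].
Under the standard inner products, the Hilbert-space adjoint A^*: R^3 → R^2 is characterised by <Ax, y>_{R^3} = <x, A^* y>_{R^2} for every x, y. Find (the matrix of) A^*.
A^* = A^T =
[[3, 3, 2],
 [-2, -2, 2]]

For real matrices with standard dot products, the defining identity <Ax, y> = <x, A^* y> gives (Ax)^T y = x^T (A^*) y, i.e. x^T A^T y = x^T (A^*) y. Since this holds for all x, y, we must have A^* = A^T. Therefore
A^* =
[[3, 3, 2],
 [-2, -2, 2]].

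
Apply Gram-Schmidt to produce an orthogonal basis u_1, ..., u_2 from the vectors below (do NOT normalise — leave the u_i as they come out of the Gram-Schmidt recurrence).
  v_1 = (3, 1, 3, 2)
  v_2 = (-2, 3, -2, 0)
Orthogonal basis:
  u_1 = (3, 1, 3, 2)
  u_2 = (-19/23, 78/23, -19/23, 18/23)

Apply the Gram-Schmidt recurrence
  u_1 = v_1
  u_i = v_i − Σ_{j<i} ((v_i · u_j) / (u_j · u_j)) · u_j.

Step by step this gives:
  u_1 = (3, 1, 3, 2)
  u_2 = (-19/23, 78/23, -19/23, 18/23)

Orthogonality check:
  u_2 · u_1 = 0 (should be 0)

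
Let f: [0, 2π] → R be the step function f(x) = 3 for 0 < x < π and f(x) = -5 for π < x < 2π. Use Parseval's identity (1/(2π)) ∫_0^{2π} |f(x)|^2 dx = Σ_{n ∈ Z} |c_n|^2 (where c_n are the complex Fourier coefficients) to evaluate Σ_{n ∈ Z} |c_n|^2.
Σ |c_n|^2 = 17

Parseval equates the L^2 energy of f (normalised by 1/(2π)) with the ℓ^2 sum of its Fourier coefficients: (1/(2π)) ∫_0^{2π} |f|^2 = Σ |c_n|^2.
Compute the left side: (1/(2π)) [∫_0^π 3^2 dx + ∫_π^{2π} (-5)^2 dx] = (1/(2π)) · (9π + 25π) = (9 + 25)/2 = 17.
So Σ_{n ∈ Z} |c_n|^2 = 17.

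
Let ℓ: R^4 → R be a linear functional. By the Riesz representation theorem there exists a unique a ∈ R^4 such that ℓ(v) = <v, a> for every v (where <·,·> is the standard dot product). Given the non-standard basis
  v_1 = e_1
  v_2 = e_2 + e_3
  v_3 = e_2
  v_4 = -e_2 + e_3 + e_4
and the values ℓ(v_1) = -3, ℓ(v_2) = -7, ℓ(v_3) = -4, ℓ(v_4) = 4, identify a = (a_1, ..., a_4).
a = (-3, -4, -3, 3)

Write a = (a_1, ..., a_4) in the standard basis. For each basis vector v_i, ℓ(v_i) = <v_i, a> is a linear equation in the a_j's. Collect the n equations into a matrix system V a = ℓ, where row i of V is v_i (expressed in the standard basis). Since V is invertible (lower-triangular with 1s on the diagonal, up to permutation), solve by back-substitution:
  V =
[[1, 0, 0, 0],
 [0, 1, 1, 0],
 [0, 1, 0, 0],
 [0, -1, 1, 1]]
  V a = (-3, -7, -4, 4)
Solving gives a = (-3, -4, -3, 3).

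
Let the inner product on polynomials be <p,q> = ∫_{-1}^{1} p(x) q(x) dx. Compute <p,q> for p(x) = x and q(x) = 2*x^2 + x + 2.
<p,q> = 2/3

Expand the product: p(x)·q(x) = 2*x^3 + x^2 + 2*x.
∫_{-1}^{1} of each monomial x^k gives [2/(k+1) if k even, 0 if k odd]. Integrating term-by-term (or equivalently evaluating the antiderivative F(x) = x^4/2 + x^3/3 + x^2 at the endpoints):
  F(1) − F(−1) = 11/6 − (7/6) = 2/3.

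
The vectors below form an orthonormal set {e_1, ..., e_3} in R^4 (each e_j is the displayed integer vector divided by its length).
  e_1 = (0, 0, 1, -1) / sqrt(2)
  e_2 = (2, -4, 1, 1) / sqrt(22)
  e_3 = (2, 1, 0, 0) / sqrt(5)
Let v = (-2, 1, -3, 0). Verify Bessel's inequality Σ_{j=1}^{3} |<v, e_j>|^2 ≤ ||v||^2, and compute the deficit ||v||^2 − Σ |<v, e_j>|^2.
Σ |<v, e_j>|^2 = 59/5; ||v||^2 = 14; deficit = 11/5

Write each e_j = u_j / sqrt(<u_j, u_j>) where u_j is the displayed integer vector. Then <v, e_j> = <v, u_j> / sqrt(<u_j, u_j>), so |<v, e_j>|^2 = <v, u_j>^2 / <u_j, u_j>.
Coefficients: <v, e_1> = -3/sqrt(2), <v, e_2> = -11/sqrt(22), <v, e_3> = -3/sqrt(5).
Square and sum: Σ |<v, e_j>|^2 = 59/5.
Compute ||v||^2 = v·v = 14.
Deficit = 14 − 59/5 = 11/5 ≥ 0, confirming Bessel's inequality. (The deficit equals ||v − Σ <v,e_j> e_j||^2, the squared distance from v to span{e_j}.)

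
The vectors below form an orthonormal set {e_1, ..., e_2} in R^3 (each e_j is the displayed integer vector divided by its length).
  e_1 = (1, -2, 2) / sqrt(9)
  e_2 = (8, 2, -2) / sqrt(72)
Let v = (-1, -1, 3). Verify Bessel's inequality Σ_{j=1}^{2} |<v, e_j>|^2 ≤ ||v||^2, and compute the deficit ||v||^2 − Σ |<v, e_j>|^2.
Σ |<v, e_j>|^2 = 9; ||v||^2 = 11; deficit = 2

Write each e_j = u_j / sqrt(<u_j, u_j>) where u_j is the displayed integer vector. Then <v, e_j> = <v, u_j> / sqrt(<u_j, u_j>), so |<v, e_j>|^2 = <v, u_j>^2 / <u_j, u_j>.
Coefficients: <v, e_1> = 7/sqrt(9), <v, e_2> = -16/sqrt(72).
Square and sum: Σ |<v, e_j>|^2 = 9.
Compute ||v||^2 = v·v = 11.
Deficit = 11 − 9 = 2 ≥ 0, confirming Bessel's inequality. (The deficit equals ||v − Σ <v,e_j> e_j||^2, the squared distance from v to span{e_j}.)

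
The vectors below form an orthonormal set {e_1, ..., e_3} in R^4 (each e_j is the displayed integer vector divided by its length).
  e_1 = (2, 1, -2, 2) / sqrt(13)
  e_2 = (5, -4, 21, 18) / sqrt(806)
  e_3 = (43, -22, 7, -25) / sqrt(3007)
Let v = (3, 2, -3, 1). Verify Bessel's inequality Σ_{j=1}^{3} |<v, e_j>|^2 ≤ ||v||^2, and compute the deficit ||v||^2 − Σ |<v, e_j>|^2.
Σ |<v, e_j>|^2 = 2133/97; ||v||^2 = 23; deficit = 98/97

Write each e_j = u_j / sqrt(<u_j, u_j>) where u_j is the displayed integer vector. Then <v, e_j> = <v, u_j> / sqrt(<u_j, u_j>), so |<v, e_j>|^2 = <v, u_j>^2 / <u_j, u_j>.
Coefficients: <v, e_1> = 16/sqrt(13), <v, e_2> = -38/sqrt(806), <v, e_3> = 39/sqrt(3007).
Square and sum: Σ |<v, e_j>|^2 = 2133/97.
Compute ||v||^2 = v·v = 23.
Deficit = 23 − 2133/97 = 98/97 ≥ 0, confirming Bessel's inequality. (The deficit equals ||v − Σ <v,e_j> e_j||^2, the squared distance from v to span{e_j}.)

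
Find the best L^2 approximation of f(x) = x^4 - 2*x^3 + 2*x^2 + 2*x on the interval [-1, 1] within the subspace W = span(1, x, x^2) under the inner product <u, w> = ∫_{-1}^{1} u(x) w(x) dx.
g(x) = 20*x^2/7 + 4*x/5 - 3/35

The best approximation g ∈ W is the orthogonal projection of f onto W. Writing g = a_0 + a_1 x + a_2 x^2, the coefficients solve the normal equations G · a = b where
  G_{ij} = <φ_i, φ_j> and b_i = <f, φ_i>, with φ_0 = 1, φ_1 = x, φ_2 = x^2.
G =
  [2, 0, 2/3]
  [0, 2/3, 0]
  [2/3, 0, 2/5],
b = (26/15, 8/15, 38/35).
Solving gives a_0 = -3/35, a_1 = 4/5, a_2 = 20/7, so
  g(x) = 20*x^2/7 + 4*x/5 - 3/35.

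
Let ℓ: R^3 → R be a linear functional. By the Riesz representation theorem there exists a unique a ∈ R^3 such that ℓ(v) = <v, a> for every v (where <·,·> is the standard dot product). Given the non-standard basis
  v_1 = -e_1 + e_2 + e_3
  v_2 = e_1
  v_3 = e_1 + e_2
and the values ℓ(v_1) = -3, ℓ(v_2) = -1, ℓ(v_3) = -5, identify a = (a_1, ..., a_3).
a = (-1, -4, 0)

Write a = (a_1, ..., a_3) in the standard basis. For each basis vector v_i, ℓ(v_i) = <v_i, a> is a linear equation in the a_j's. Collect the n equations into a matrix system V a = ℓ, where row i of V is v_i (expressed in the standard basis). Since V is invertible (lower-triangular with 1s on the diagonal, up to permutation), solve by back-substitution:
  V =
[[-1, 1, 1],
 [1, 0, 0],
 [1, 1, 0]]
  V a = (-3, -1, -5)
Solving gives a = (-1, -4, 0).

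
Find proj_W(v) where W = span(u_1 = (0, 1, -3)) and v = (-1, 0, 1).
proj_W(v) = (0, -3/10, 9/10)

Set up U = [u_1 | ... | u_1] ∈ R^(3×1). The projector onto W = col(U) is P = U (U^T U)^(-1) U^T.
Compute U^T U =
  [10],
and U^T v = (-3).
Solve U^T U · c = U^T v for the coefficients: c = (-3/10). The projection is proj_W(v) = U c.
Check: (v - proj_W(v)) · u_1 = 0  (should be 0).
Result: proj_W(v) = (0, -3/10, 9/10).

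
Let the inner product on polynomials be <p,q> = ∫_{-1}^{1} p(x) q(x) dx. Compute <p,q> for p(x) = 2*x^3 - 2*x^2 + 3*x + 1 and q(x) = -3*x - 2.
<p,q> = -146/15

Expand the product: p(x)·q(x) = -6*x^4 + 2*x^3 - 5*x^2 - 9*x - 2.
∫_{-1}^{1} of each monomial x^k gives [2/(k+1) if k even, 0 if k odd]. Integrating term-by-term (or equivalently evaluating the antiderivative F(x) = -6*x^5/5 + x^4/2 - 5*x^3/3 - 9*x^2/2 - 2*x at the endpoints):
  F(1) − F(−1) = -133/15 − (13/15) = -146/15.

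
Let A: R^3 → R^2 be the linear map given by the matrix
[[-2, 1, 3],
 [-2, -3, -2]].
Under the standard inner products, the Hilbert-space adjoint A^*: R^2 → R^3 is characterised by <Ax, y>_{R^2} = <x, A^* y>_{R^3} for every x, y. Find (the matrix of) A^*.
A^* = A^T =
[[-2, -2],
 [1, -3],
 [3, -2]]

For real matrices with standard dot products, the defining identity <Ax, y> = <x, A^* y> gives (Ax)^T y = x^T (A^*) y, i.e. x^T A^T y = x^T (A^*) y. Since this holds for all x, y, we must have A^* = A^T. Therefore
A^* =
[[-2, -2],
 [1, -3],
 [3, -2]].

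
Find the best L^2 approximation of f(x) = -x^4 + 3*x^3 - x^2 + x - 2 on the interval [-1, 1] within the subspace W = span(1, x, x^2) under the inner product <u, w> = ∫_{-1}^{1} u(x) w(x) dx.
g(x) = -13*x^2/7 + 14*x/5 - 67/35

The best approximation g ∈ W is the orthogonal projection of f onto W. Writing g = a_0 + a_1 x + a_2 x^2, the coefficients solve the normal equations G · a = b where
  G_{ij} = <φ_i, φ_j> and b_i = <f, φ_i>, with φ_0 = 1, φ_1 = x, φ_2 = x^2.
G =
  [2, 0, 2/3]
  [0, 2/3, 0]
  [2/3, 0, 2/5],
b = (-76/15, 28/15, -212/105).
Solving gives a_0 = -67/35, a_1 = 14/5, a_2 = -13/7, so
  g(x) = -13*x^2/7 + 14*x/5 - 67/35.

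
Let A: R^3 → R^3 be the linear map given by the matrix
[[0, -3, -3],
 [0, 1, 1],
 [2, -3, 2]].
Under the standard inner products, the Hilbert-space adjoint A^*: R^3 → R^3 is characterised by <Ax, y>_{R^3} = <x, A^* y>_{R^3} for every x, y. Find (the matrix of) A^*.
A^* = A^T =
[[0, 0, 2],
 [-3, 1, -3],
 [-3, 1, 2]]

For real matrices with standard dot products, the defining identity <Ax, y> = <x, A^* y> gives (Ax)^T y = x^T (A^*) y, i.e. x^T A^T y = x^T (A^*) y. Since this holds for all x, y, we must have A^* = A^T. Therefore
A^* =
[[0, 0, 2],
 [-3, 1, -3],
 [-3, 1, 2]].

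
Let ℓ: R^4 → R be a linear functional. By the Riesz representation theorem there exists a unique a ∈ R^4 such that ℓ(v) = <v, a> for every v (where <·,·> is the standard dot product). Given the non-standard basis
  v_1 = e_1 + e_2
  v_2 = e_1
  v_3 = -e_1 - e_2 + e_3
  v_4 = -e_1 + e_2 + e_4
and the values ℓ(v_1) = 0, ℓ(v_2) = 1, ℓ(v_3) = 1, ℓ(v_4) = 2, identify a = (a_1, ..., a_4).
a = (1, -1, 1, 4)

Write a = (a_1, ..., a_4) in the standard basis. For each basis vector v_i, ℓ(v_i) = <v_i, a> is a linear equation in the a_j's. Collect the n equations into a matrix system V a = ℓ, where row i of V is v_i (expressed in the standard basis). Since V is invertible (lower-triangular with 1s on the diagonal, up to permutation), solve by back-substitution:
  V =
[[1, 1, 0, 0],
 [1, 0, 0, 0],
 [-1, -1, 1, 0],
 [-1, 1, 0, 1]]
  V a = (0, 1, 1, 2)
Solving gives a = (1, -1, 1, 4).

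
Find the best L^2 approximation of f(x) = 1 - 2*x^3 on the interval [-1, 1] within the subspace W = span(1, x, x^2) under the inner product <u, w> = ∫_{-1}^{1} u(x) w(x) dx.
g(x) = 1 - 6*x/5

The best approximation g ∈ W is the orthogonal projection of f onto W. Writing g = a_0 + a_1 x + a_2 x^2, the coefficients solve the normal equations G · a = b where
  G_{ij} = <φ_i, φ_j> and b_i = <f, φ_i>, with φ_0 = 1, φ_1 = x, φ_2 = x^2.
G =
  [2, 0, 2/3]
  [0, 2/3, 0]
  [2/3, 0, 2/5],
b = (2, -4/5, 2/3).
Solving gives a_0 = 1, a_1 = -6/5, a_2 = 0, so
  g(x) = 1 - 6*x/5.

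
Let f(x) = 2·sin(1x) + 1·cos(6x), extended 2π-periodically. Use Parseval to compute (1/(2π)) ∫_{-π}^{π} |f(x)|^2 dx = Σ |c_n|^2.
Σ |c_n|^2 = 5/2

Expand |f|^2 and use orthogonality of {sin(nx), cos(mx)} on [-π, π]:
  ∫_{-π}^{π} sin(nx)^2 dx = π, ∫ cos(mx)^2 dx = π, and cross terms integrate to 0.
So ∫_{-π}^{π} f(x)^2 dx = 2^2 · π + 1^2 · π = (4 + 1)π.
Divide by 2π: (4 + 1)/2 = 5/2.
By Parseval, this equals Σ |c_n|^2.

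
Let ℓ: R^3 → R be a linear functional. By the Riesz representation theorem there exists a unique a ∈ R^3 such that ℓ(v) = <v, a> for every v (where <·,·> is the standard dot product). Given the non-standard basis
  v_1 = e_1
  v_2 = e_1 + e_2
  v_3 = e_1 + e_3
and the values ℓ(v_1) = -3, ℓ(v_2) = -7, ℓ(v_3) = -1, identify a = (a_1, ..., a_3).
a = (-3, -4, 2)

Write a = (a_1, ..., a_3) in the standard basis. For each basis vector v_i, ℓ(v_i) = <v_i, a> is a linear equation in the a_j's. Collect the n equations into a matrix system V a = ℓ, where row i of V is v_i (expressed in the standard basis). Since V is invertible (lower-triangular with 1s on the diagonal, up to permutation), solve by back-substitution:
  V =
[[1, 0, 0],
 [1, 1, 0],
 [1, 0, 1]]
  V a = (-3, -7, -1)
Solving gives a = (-3, -4, 2).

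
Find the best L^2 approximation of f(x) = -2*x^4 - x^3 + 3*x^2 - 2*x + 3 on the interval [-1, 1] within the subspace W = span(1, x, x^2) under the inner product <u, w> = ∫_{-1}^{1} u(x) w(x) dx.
g(x) = 9*x^2/7 - 13*x/5 + 111/35

The best approximation g ∈ W is the orthogonal projection of f onto W. Writing g = a_0 + a_1 x + a_2 x^2, the coefficients solve the normal equations G · a = b where
  G_{ij} = <φ_i, φ_j> and b_i = <f, φ_i>, with φ_0 = 1, φ_1 = x, φ_2 = x^2.
G =
  [2, 0, 2/3]
  [0, 2/3, 0]
  [2/3, 0, 2/5],
b = (36/5, -26/15, 92/35).
Solving gives a_0 = 111/35, a_1 = -13/5, a_2 = 9/7, so
  g(x) = 9*x^2/7 - 13*x/5 + 111/35.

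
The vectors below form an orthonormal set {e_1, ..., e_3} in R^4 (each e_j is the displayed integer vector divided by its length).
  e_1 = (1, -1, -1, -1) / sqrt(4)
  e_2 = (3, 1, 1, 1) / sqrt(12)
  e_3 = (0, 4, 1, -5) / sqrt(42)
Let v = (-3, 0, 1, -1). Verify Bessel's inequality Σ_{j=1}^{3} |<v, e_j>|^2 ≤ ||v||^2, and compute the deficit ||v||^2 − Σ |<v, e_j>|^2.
Σ |<v, e_j>|^2 = 69/7; ||v||^2 = 11; deficit = 8/7

Write each e_j = u_j / sqrt(<u_j, u_j>) where u_j is the displayed integer vector. Then <v, e_j> = <v, u_j> / sqrt(<u_j, u_j>), so |<v, e_j>|^2 = <v, u_j>^2 / <u_j, u_j>.
Coefficients: <v, e_1> = -3/sqrt(4), <v, e_2> = -9/sqrt(12), <v, e_3> = 6/sqrt(42).
Square and sum: Σ |<v, e_j>|^2 = 69/7.
Compute ||v||^2 = v·v = 11.
Deficit = 11 − 69/7 = 8/7 ≥ 0, confirming Bessel's inequality. (The deficit equals ||v − Σ <v,e_j> e_j||^2, the squared distance from v to span{e_j}.)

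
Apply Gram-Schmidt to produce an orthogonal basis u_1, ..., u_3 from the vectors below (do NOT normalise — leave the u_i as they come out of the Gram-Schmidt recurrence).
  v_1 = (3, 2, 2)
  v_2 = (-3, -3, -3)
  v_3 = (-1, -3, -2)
Orthogonal basis:
  u_1 = (3, 2, 2)
  u_2 = (12/17, -9/17, -9/17)
  u_3 = (0, -1/2, 1/2)

Apply the Gram-Schmidt recurrence
  u_1 = v_1
  u_i = v_i − Σ_{j<i} ((v_i · u_j) / (u_j · u_j)) · u_j.

Step by step this gives:
  u_1 = (3, 2, 2)
  u_2 = (12/17, -9/17, -9/17)
  u_3 = (0, -1/2, 1/2)

Orthogonality check:
  u_2 · u_1 = 0 (should be 0)
  u_3 · u_1 = 0 (should be 0)
  u_3 · u_2 = 0 (should be 0)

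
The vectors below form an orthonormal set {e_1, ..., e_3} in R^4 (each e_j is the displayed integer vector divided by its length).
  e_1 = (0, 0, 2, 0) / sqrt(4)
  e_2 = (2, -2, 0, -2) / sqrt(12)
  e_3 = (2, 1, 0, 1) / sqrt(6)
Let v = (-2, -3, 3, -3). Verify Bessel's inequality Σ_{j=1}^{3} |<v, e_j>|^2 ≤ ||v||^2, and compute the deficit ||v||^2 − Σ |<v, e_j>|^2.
Σ |<v, e_j>|^2 = 31; ||v||^2 = 31; deficit = 0

Write each e_j = u_j / sqrt(<u_j, u_j>) where u_j is the displayed integer vector. Then <v, e_j> = <v, u_j> / sqrt(<u_j, u_j>), so |<v, e_j>|^2 = <v, u_j>^2 / <u_j, u_j>.
Coefficients: <v, e_1> = 6/sqrt(4), <v, e_2> = 8/sqrt(12), <v, e_3> = -10/sqrt(6).
Square and sum: Σ |<v, e_j>|^2 = 31.
Compute ||v||^2 = v·v = 31.
Deficit = 31 − 31 = 0 ≥ 0, confirming Bessel's inequality. (The deficit equals ||v − Σ <v,e_j> e_j||^2, the squared distance from v to span{e_j}.)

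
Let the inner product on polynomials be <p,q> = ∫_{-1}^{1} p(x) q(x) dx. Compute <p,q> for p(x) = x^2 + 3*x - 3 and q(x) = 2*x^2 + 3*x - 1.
<p,q> = 122/15

Expand the product: p(x)·q(x) = 2*x^4 + 9*x^3 + 2*x^2 - 12*x + 3.
∫_{-1}^{1} of each monomial x^k gives [2/(k+1) if k even, 0 if k odd]. Integrating term-by-term (or equivalently evaluating the antiderivative F(x) = 2*x^5/5 + 9*x^4/4 + 2*x^3/3 - 6*x^2 + 3*x at the endpoints):
  F(1) − F(−1) = 19/60 − (-469/60) = 122/15.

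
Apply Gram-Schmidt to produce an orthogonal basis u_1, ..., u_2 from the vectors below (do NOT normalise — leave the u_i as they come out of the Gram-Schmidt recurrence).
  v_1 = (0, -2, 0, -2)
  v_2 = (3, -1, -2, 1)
Orthogonal basis:
  u_1 = (0, -2, 0, -2)
  u_2 = (3, -1, -2, 1)

Apply the Gram-Schmidt recurrence
  u_1 = v_1
  u_i = v_i − Σ_{j<i} ((v_i · u_j) / (u_j · u_j)) · u_j.

Step by step this gives:
  u_1 = (0, -2, 0, -2)
  u_2 = (3, -1, -2, 1)

Orthogonality check:
  u_2 · u_1 = 0 (should be 0)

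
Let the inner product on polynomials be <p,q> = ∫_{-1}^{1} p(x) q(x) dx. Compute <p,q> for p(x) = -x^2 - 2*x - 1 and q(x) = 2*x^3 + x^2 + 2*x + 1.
<p,q> = -8

Expand the product: p(x)·q(x) = -2*x^5 - 5*x^4 - 6*x^3 - 6*x^2 - 4*x - 1.
∫_{-1}^{1} of each monomial x^k gives [2/(k+1) if k even, 0 if k odd]. Integrating term-by-term (or equivalently evaluating the antiderivative F(x) = -x^6/3 - x^5 - 3*x^4/2 - 2*x^3 - 2*x^2 - x at the endpoints):
  F(1) − F(−1) = -47/6 − (1/6) = -8.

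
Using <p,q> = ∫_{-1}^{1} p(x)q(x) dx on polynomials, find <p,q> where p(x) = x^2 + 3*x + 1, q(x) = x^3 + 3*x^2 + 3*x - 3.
<p,q> = 12/5

Expand the product: p(x)·q(x) = x^5 + 6*x^4 + 13*x^3 + 9*x^2 - 6*x - 3.
∫_{-1}^{1} of each monomial x^k gives [2/(k+1) if k even, 0 if k odd]. Integrating term-by-term (or equivalently evaluating the antiderivative F(x) = x^6/6 + 6*x^5/5 + 13*x^4/4 + 3*x^3 - 3*x^2 - 3*x at the endpoints):
  F(1) − F(−1) = 97/60 − (-47/60) = 12/5.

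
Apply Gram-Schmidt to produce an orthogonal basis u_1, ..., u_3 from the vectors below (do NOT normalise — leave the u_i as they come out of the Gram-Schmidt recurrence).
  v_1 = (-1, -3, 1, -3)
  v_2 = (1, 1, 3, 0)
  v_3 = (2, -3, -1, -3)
Orthogonal basis:
  u_1 = (-1, -3, 1, -3)
  u_2 = (19/20, 17/20, 61/20, -3/20)
  u_3 = (664/219, -109/219, -185/219, -58/73)

Apply the Gram-Schmidt recurrence
  u_1 = v_1
  u_i = v_i − Σ_{j<i} ((v_i · u_j) / (u_j · u_j)) · u_j.

Step by step this gives:
  u_1 = (-1, -3, 1, -3)
  u_2 = (19/20, 17/20, 61/20, -3/20)
  u_3 = (664/219, -109/219, -185/219, -58/73)

Orthogonality check:
  u_2 · u_1 = 0 (should be 0)
  u_3 · u_1 = 0 (should be 0)
  u_3 · u_2 = 0 (should be 0)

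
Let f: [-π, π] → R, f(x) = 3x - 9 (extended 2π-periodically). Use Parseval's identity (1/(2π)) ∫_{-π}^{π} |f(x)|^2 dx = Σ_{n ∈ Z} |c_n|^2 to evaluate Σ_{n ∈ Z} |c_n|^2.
Σ |c_n|^2 = 3π^2 + 81

Expand and integrate term by term over [-π, π]:
  ∫ (3x)^2 dx = 9·(2π^3/3); ∫ 2·3·(-9)·x dx = 0 (odd integrand); ∫ (-9)^2 dx = 81·2π.
So (1/(2π)) ∫_{-π}^{π} (3x - 9)^2 dx = 9π^2/3 + 81 = 3π^2 + 81.
Parseval ⇒ Σ |c_n|^2 = 3π^2 + 81.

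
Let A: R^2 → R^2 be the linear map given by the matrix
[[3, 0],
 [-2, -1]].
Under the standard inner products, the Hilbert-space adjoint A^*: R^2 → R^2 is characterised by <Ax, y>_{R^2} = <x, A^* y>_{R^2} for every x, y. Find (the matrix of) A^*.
A^* = A^T =
[[3, -2],
 [0, -1]]

For real matrices with standard dot products, the defining identity <Ax, y> = <x, A^* y> gives (Ax)^T y = x^T (A^*) y, i.e. x^T A^T y = x^T (A^*) y. Since this holds for all x, y, we must have A^* = A^T. Therefore
A^* =
[[3, -2],
 [0, -1]].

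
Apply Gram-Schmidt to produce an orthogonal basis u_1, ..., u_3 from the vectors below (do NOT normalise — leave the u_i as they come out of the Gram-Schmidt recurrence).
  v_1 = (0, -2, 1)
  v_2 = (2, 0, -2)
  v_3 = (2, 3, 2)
Orthogonal basis:
  u_1 = (0, -2, 1)
  u_2 = (2, -4/5, -8/5)
  u_3 = (22/9, 11/9, 22/9)

Apply the Gram-Schmidt recurrence
  u_1 = v_1
  u_i = v_i − Σ_{j<i} ((v_i · u_j) / (u_j · u_j)) · u_j.

Step by step this gives:
  u_1 = (0, -2, 1)
  u_2 = (2, -4/5, -8/5)
  u_3 = (22/9, 11/9, 22/9)

Orthogonality check:
  u_2 · u_1 = 0 (should be 0)
  u_3 · u_1 = 0 (should be 0)
  u_3 · u_2 = 0 (should be 0)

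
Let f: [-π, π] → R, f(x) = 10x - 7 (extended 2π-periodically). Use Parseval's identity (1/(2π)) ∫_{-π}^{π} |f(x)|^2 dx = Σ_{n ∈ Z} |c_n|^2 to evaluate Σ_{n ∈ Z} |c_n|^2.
Σ |c_n|^2 = 100π^2/3 + 49

Expand and integrate term by term over [-π, π]:
  ∫ (10x)^2 dx = 100·(2π^3/3); ∫ 2·10·(-7)·x dx = 0 (odd integrand); ∫ (-7)^2 dx = 49·2π.
So (1/(2π)) ∫_{-π}^{π} (10x - 7)^2 dx = 100π^2/3 + 49 = 100π^2/3 + 49.
Parseval ⇒ Σ |c_n|^2 = 100π^2/3 + 49.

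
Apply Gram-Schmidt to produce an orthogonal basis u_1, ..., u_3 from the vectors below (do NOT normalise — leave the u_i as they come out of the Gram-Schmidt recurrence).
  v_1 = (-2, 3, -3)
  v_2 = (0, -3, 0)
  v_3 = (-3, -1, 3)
Orthogonal basis:
  u_1 = (-2, 3, -3)
  u_2 = (-9/11, -39/22, -27/22)
  u_3 = (-45/13, 0, 30/13)

Apply the Gram-Schmidt recurrence
  u_1 = v_1
  u_i = v_i − Σ_{j<i} ((v_i · u_j) / (u_j · u_j)) · u_j.

Step by step this gives:
  u_1 = (-2, 3, -3)
  u_2 = (-9/11, -39/22, -27/22)
  u_3 = (-45/13, 0, 30/13)

Orthogonality check:
  u_2 · u_1 = 0 (should be 0)
  u_3 · u_1 = 0 (should be 0)
  u_3 · u_2 = 0 (should be 0)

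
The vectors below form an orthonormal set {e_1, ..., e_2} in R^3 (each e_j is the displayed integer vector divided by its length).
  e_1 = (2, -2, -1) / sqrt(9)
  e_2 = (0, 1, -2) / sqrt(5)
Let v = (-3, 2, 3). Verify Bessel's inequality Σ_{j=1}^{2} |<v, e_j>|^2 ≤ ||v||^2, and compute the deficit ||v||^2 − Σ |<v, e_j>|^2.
Σ |<v, e_j>|^2 = 989/45; ||v||^2 = 22; deficit = 1/45

Write each e_j = u_j / sqrt(<u_j, u_j>) where u_j is the displayed integer vector. Then <v, e_j> = <v, u_j> / sqrt(<u_j, u_j>), so |<v, e_j>|^2 = <v, u_j>^2 / <u_j, u_j>.
Coefficients: <v, e_1> = -13/sqrt(9), <v, e_2> = -4/sqrt(5).
Square and sum: Σ |<v, e_j>|^2 = 989/45.
Compute ||v||^2 = v·v = 22.
Deficit = 22 − 989/45 = 1/45 ≥ 0, confirming Bessel's inequality. (The deficit equals ||v − Σ <v,e_j> e_j||^2, the squared distance from v to span{e_j}.)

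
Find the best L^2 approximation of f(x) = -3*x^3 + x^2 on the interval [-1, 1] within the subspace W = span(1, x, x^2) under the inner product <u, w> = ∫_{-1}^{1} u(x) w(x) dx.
g(x) = x^2 - 9*x/5

The best approximation g ∈ W is the orthogonal projection of f onto W. Writing g = a_0 + a_1 x + a_2 x^2, the coefficients solve the normal equations G · a = b where
  G_{ij} = <φ_i, φ_j> and b_i = <f, φ_i>, with φ_0 = 1, φ_1 = x, φ_2 = x^2.
G =
  [2, 0, 2/3]
  [0, 2/3, 0]
  [2/3, 0, 2/5],
b = (2/3, -6/5, 2/5).
Solving gives a_0 = 0, a_1 = -9/5, a_2 = 1, so
  g(x) = x^2 - 9*x/5.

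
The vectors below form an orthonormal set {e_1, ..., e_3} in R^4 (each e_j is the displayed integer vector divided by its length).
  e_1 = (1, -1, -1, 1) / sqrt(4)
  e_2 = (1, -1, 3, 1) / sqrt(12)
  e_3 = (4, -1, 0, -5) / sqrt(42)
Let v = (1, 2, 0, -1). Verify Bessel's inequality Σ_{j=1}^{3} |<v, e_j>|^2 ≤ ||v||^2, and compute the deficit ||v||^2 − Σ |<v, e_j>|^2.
Σ |<v, e_j>|^2 = 5/2; ||v||^2 = 6; deficit = 7/2

Write each e_j = u_j / sqrt(<u_j, u_j>) where u_j is the displayed integer vector. Then <v, e_j> = <v, u_j> / sqrt(<u_j, u_j>), so |<v, e_j>|^2 = <v, u_j>^2 / <u_j, u_j>.
Coefficients: <v, e_1> = -2/sqrt(4), <v, e_2> = -2/sqrt(12), <v, e_3> = 7/sqrt(42).
Square and sum: Σ |<v, e_j>|^2 = 5/2.
Compute ||v||^2 = v·v = 6.
Deficit = 6 − 5/2 = 7/2 ≥ 0, confirming Bessel's inequality. (The deficit equals ||v − Σ <v,e_j> e_j||^2, the squared distance from v to span{e_j}.)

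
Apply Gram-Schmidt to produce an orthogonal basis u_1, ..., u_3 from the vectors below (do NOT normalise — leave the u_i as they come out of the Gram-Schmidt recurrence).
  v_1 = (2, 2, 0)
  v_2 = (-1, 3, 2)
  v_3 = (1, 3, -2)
Orthogonal basis:
  u_1 = (2, 2, 0)
  u_2 = (-2, 2, 2)
  u_3 = (-1, 1, -2)

Apply the Gram-Schmidt recurrence
  u_1 = v_1
  u_i = v_i − Σ_{j<i} ((v_i · u_j) / (u_j · u_j)) · u_j.

Step by step this gives:
  u_1 = (2, 2, 0)
  u_2 = (-2, 2, 2)
  u_3 = (-1, 1, -2)

Orthogonality check:
  u_2 · u_1 = 0 (should be 0)
  u_3 · u_1 = 0 (should be 0)
  u_3 · u_2 = 0 (should be 0)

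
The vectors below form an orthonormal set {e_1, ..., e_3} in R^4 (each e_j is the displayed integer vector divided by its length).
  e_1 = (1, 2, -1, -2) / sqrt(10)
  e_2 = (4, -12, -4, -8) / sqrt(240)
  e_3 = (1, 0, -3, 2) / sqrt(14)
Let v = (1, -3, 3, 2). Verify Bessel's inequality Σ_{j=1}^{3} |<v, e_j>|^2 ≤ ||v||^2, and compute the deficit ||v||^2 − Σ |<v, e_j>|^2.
Σ |<v, e_j>|^2 = 113/7; ||v||^2 = 23; deficit = 48/7

Write each e_j = u_j / sqrt(<u_j, u_j>) where u_j is the displayed integer vector. Then <v, e_j> = <v, u_j> / sqrt(<u_j, u_j>), so |<v, e_j>|^2 = <v, u_j>^2 / <u_j, u_j>.
Coefficients: <v, e_1> = -12/sqrt(10), <v, e_2> = 12/sqrt(240), <v, e_3> = -4/sqrt(14).
Square and sum: Σ |<v, e_j>|^2 = 113/7.
Compute ||v||^2 = v·v = 23.
Deficit = 23 − 113/7 = 48/7 ≥ 0, confirming Bessel's inequality. (The deficit equals ||v − Σ <v,e_j> e_j||^2, the squared distance from v to span{e_j}.)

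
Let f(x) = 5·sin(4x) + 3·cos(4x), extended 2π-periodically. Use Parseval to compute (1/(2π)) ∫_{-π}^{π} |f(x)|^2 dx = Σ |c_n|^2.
Σ |c_n|^2 = 17

Expand |f|^2 and use orthogonality of {sin(nx), cos(mx)} on [-π, π]:
  ∫_{-π}^{π} sin(nx)^2 dx = π, ∫ cos(mx)^2 dx = π, and cross terms integrate to 0.
So ∫_{-π}^{π} f(x)^2 dx = 5^2 · π + 3^2 · π = (25 + 9)π.
Divide by 2π: (25 + 9)/2 = 17.
By Parseval, this equals Σ |c_n|^2.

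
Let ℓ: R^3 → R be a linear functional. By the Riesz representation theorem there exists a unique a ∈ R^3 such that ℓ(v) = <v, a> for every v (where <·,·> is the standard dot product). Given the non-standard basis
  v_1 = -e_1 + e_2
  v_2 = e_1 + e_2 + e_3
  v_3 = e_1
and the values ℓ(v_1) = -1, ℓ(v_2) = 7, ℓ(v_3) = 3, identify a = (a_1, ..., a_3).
a = (3, 2, 2)

Write a = (a_1, ..., a_3) in the standard basis. For each basis vector v_i, ℓ(v_i) = <v_i, a> is a linear equation in the a_j's. Collect the n equations into a matrix system V a = ℓ, where row i of V is v_i (expressed in the standard basis). Since V is invertible (lower-triangular with 1s on the diagonal, up to permutation), solve by back-substitution:
  V =
[[-1, 1, 0],
 [1, 1, 1],
 [1, 0, 0]]
  V a = (-1, 7, 3)
Solving gives a = (3, 2, 2).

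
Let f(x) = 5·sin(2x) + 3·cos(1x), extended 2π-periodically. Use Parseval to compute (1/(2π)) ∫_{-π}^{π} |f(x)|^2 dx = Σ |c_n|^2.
Σ |c_n|^2 = 17

Expand |f|^2 and use orthogonality of {sin(nx), cos(mx)} on [-π, π]:
  ∫_{-π}^{π} sin(nx)^2 dx = π, ∫ cos(mx)^2 dx = π, and cross terms integrate to 0.
So ∫_{-π}^{π} f(x)^2 dx = 5^2 · π + 3^2 · π = (25 + 9)π.
Divide by 2π: (25 + 9)/2 = 17.
By Parseval, this equals Σ |c_n|^2.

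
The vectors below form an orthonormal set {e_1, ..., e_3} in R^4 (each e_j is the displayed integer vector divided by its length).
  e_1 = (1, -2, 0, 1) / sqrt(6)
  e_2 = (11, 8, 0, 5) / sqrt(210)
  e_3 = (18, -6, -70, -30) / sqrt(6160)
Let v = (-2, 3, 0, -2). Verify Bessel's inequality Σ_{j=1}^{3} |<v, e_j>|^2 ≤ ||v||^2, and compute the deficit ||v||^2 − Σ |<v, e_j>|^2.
Σ |<v, e_j>|^2 = 747/44; ||v||^2 = 17; deficit = 1/44

Write each e_j = u_j / sqrt(<u_j, u_j>) where u_j is the displayed integer vector. Then <v, e_j> = <v, u_j> / sqrt(<u_j, u_j>), so |<v, e_j>|^2 = <v, u_j>^2 / <u_j, u_j>.
Coefficients: <v, e_1> = -10/sqrt(6), <v, e_2> = -8/sqrt(210), <v, e_3> = 6/sqrt(6160).
Square and sum: Σ |<v, e_j>|^2 = 747/44.
Compute ||v||^2 = v·v = 17.
Deficit = 17 − 747/44 = 1/44 ≥ 0, confirming Bessel's inequality. (The deficit equals ||v − Σ <v,e_j> e_j||^2, the squared distance from v to span{e_j}.)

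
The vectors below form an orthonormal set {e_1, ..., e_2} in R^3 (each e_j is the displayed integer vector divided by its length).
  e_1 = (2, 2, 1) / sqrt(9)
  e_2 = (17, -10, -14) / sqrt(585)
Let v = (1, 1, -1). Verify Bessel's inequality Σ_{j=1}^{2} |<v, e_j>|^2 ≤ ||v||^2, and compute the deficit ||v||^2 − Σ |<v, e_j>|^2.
Σ |<v, e_j>|^2 = 114/65; ||v||^2 = 3; deficit = 81/65

Write each e_j = u_j / sqrt(<u_j, u_j>) where u_j is the displayed integer vector. Then <v, e_j> = <v, u_j> / sqrt(<u_j, u_j>), so |<v, e_j>|^2 = <v, u_j>^2 / <u_j, u_j>.
Coefficients: <v, e_1> = 3/sqrt(9), <v, e_2> = 21/sqrt(585).
Square and sum: Σ |<v, e_j>|^2 = 114/65.
Compute ||v||^2 = v·v = 3.
Deficit = 3 − 114/65 = 81/65 ≥ 0, confirming Bessel's inequality. (The deficit equals ||v − Σ <v,e_j> e_j||^2, the squared distance from v to span{e_j}.)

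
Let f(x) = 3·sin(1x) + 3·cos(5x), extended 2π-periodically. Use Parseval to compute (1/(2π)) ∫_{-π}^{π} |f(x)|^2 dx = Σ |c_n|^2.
Σ |c_n|^2 = 9

Expand |f|^2 and use orthogonality of {sin(nx), cos(mx)} on [-π, π]:
  ∫_{-π}^{π} sin(nx)^2 dx = π, ∫ cos(mx)^2 dx = π, and cross terms integrate to 0.
So ∫_{-π}^{π} f(x)^2 dx = 3^2 · π + 3^2 · π = (9 + 9)π.
Divide by 2π: (9 + 9)/2 = 9.
By Parseval, this equals Σ |c_n|^2.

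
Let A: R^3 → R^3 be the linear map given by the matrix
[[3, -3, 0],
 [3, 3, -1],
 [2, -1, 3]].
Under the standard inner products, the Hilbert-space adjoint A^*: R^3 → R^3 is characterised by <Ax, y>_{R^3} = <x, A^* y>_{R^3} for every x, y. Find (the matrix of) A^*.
A^* = A^T =
[[3, 3, 2],
 [-3, 3, -1],
 [0, -1, 3]]

For real matrices with standard dot products, the defining identity <Ax, y> = <x, A^* y> gives (Ax)^T y = x^T (A^*) y, i.e. x^T A^T y = x^T (A^*) y. Since this holds for all x, y, we must have A^* = A^T. Therefore
A^* =
[[3, 3, 2],
 [-3, 3, -1],
 [0, -1, 3]].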